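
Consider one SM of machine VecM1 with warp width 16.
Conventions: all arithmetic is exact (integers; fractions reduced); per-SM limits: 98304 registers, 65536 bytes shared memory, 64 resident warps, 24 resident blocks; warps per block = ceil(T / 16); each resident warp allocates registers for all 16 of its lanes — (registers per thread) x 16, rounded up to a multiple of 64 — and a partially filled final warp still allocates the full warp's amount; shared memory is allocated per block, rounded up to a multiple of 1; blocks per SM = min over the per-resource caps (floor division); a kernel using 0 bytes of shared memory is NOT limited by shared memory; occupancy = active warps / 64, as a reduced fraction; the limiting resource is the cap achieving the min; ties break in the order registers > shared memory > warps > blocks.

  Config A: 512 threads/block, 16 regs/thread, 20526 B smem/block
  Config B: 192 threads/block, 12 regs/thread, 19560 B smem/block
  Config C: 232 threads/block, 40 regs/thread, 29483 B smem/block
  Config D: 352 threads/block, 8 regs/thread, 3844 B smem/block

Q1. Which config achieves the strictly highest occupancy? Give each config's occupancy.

occupancies: A 1, B 9/16, C 15/32, D 11/16

Answer: A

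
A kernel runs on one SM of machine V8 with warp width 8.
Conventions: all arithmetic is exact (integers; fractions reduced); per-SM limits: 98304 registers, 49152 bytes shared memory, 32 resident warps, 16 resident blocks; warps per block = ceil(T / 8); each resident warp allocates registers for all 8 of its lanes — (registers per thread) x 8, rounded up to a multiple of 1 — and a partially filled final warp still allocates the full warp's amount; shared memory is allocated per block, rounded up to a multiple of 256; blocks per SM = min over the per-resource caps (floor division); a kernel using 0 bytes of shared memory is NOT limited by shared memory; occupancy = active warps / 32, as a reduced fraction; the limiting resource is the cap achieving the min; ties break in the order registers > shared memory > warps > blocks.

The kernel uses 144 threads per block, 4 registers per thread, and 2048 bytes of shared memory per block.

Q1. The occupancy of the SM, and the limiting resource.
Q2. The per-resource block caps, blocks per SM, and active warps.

Answer: occupancy 9/16, limited by warps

registers: 170 blocks
shared memory: 24 blocks
warps: 1 block
blocks: 16 blocks

Answer: 1 block, 18 active warps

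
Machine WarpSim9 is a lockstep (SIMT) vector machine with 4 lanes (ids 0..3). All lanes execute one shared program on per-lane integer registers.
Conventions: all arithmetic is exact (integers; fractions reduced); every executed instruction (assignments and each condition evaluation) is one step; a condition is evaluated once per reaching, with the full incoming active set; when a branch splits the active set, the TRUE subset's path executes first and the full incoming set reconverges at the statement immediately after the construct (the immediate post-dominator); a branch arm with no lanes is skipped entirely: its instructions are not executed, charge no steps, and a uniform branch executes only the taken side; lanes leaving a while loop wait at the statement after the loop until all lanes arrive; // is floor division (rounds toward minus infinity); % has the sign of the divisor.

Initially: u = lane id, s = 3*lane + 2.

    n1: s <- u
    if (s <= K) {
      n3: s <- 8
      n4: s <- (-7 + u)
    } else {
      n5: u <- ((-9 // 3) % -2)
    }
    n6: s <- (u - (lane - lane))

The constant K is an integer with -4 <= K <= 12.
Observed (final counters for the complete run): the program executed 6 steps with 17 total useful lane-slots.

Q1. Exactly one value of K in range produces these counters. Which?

Answer: K = 0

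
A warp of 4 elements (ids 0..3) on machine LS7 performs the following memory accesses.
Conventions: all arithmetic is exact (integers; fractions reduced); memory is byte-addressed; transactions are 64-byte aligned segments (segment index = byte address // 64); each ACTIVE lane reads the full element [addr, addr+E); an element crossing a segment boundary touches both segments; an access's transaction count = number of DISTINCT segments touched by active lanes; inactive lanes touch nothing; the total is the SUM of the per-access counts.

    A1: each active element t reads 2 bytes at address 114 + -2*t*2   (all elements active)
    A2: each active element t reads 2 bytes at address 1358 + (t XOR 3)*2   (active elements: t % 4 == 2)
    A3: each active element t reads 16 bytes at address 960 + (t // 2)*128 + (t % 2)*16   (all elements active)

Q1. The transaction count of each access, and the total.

A1: 1 transaction
A2: 1 transaction
A3: 2 transactions

Answer: 1,1,2; total 4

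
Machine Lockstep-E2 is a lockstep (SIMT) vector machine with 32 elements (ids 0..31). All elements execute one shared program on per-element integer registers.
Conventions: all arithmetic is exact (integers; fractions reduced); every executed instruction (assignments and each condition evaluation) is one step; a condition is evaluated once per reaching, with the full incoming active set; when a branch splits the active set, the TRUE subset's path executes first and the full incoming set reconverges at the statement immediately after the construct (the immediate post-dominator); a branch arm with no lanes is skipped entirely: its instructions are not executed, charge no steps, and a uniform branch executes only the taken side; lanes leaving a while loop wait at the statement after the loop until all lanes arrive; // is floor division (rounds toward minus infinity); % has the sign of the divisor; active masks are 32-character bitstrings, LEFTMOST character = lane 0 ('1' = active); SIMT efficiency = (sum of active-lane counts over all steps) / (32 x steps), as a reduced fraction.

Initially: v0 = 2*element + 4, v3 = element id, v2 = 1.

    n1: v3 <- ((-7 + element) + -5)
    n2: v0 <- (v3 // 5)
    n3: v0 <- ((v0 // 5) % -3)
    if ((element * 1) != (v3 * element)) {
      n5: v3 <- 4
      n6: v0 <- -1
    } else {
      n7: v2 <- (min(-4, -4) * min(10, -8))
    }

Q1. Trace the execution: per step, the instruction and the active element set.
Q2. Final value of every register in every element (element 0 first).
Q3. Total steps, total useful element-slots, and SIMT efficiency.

step 0: v3 <- ((-7 + element) + -5)  11111111111111111111111111111111
step 1: v0 <- (v3 // 5)              11111111111111111111111111111111
step 2: v0 <- ((v0 // 5) % -3)       11111111111111111111111111111111
step 3: eval ((element * 1) != (v3 * element)) 11111111111111111111111111111111
step 4: v3 <- 4                      01111111111110111111111111111111
step 5: v0 <- -1                     01111111111110111111111111111111
step 6: v2 <- (min(-4, -4) * min(10, -8)) 10000000000001000000000000000000

Answer: 7 steps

v0: -1,-1,-1,-1,-1,-1,-1,-1,-1,-1,-1,-1,-1,0,-1,-1,-1,-1,-1,-1,-1,-1,-1,-1,-1,-1,-1,-1,-1,-1,-1,-1
v3: -12,4,4,4,4,4,4,4,4,4,4,4,4,1,4,4,4,4,4,4,4,4,4,4,4,4,4,4,4,4,4,4
v2: 32,1,1,1,1,1,1,1,1,1,1,1,1,32,1,1,1,1,1,1,1,1,1,1,1,1,1,1,1,1,1,1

steps = 7; useful = 190; efficiency = 190/224 = 95/112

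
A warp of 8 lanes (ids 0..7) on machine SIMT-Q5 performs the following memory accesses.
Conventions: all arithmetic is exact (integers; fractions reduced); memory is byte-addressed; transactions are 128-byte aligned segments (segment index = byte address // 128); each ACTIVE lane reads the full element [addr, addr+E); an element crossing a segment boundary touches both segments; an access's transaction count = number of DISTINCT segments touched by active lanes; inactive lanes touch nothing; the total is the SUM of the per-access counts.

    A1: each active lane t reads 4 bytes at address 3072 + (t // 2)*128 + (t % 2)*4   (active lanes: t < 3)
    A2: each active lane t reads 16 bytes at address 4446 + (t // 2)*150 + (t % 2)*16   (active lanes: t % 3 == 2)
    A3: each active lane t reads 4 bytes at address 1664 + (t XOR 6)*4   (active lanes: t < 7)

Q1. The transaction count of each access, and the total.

A1: 2 transactions
A2: 3 transactions
A3: 1 transaction

Answer: 2,3,1; total 6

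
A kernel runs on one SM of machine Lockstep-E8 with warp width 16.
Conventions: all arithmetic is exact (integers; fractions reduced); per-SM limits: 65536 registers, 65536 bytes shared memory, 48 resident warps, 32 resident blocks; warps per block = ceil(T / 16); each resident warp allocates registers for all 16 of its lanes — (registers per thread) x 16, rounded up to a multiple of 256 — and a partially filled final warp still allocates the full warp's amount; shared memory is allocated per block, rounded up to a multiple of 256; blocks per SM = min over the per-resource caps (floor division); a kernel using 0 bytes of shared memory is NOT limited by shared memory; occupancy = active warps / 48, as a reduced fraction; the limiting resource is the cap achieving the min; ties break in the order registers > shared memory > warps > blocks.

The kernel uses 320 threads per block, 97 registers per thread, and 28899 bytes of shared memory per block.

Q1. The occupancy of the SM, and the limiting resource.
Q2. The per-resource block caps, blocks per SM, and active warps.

Answer: occupancy 5/12, limited by registers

registers: 1 block
shared memory: 2 blocks
warps: 2 blocks
blocks: 32 blocks

Answer: 1 block, 20 active warps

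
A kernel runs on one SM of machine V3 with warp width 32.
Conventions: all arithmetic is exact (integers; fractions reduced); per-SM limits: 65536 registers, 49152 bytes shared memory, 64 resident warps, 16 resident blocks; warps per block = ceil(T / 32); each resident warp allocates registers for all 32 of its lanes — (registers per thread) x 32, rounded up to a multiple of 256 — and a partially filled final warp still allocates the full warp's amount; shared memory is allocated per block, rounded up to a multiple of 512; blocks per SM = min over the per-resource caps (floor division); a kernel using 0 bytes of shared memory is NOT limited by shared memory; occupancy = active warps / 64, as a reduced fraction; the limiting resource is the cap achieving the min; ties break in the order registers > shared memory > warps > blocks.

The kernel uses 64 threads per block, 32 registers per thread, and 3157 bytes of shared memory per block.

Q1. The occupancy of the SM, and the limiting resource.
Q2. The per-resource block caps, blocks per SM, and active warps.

Answer: occupancy 13/32, limited by shared memory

registers: 32 blocks
shared memory: 13 blocks
warps: 32 blocks
blocks: 16 blocks

Answer: 13 blocks, 26 active warps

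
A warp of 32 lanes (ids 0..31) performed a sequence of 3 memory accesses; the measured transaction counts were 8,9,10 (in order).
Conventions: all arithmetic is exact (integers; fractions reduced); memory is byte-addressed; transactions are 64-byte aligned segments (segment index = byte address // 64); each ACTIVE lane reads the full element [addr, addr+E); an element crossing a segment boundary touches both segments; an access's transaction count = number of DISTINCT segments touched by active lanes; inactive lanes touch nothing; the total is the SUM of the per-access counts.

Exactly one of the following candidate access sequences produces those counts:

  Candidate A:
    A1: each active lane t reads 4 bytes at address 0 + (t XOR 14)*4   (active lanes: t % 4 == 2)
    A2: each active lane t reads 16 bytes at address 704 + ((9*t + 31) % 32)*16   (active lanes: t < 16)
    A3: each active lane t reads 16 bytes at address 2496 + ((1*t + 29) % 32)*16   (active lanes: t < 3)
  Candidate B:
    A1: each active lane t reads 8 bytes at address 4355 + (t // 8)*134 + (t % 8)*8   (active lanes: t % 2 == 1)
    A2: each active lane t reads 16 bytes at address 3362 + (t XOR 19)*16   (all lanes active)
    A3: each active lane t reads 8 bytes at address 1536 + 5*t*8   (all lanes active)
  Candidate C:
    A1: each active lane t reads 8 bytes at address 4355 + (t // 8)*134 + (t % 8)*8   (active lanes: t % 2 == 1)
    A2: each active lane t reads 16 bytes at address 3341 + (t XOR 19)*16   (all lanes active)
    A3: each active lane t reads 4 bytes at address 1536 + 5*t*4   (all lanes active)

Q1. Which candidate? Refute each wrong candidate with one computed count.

A: A1 gives 2 transactions, not 8
B: A3 gives 20 transactions, not 10
C: all counts match (8,9,10)

Answer: C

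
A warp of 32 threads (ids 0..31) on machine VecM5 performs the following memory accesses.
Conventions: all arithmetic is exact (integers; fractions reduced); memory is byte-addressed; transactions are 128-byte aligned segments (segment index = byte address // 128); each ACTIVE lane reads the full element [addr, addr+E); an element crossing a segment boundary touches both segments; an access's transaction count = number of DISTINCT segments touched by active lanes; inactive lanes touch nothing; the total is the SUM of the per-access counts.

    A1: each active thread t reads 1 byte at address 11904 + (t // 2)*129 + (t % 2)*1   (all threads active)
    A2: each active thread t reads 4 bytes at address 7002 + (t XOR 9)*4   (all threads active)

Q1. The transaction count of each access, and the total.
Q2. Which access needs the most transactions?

A1: 16 transactions
A2: 2 transactions

Answer: 16,2; total 18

Answer: A1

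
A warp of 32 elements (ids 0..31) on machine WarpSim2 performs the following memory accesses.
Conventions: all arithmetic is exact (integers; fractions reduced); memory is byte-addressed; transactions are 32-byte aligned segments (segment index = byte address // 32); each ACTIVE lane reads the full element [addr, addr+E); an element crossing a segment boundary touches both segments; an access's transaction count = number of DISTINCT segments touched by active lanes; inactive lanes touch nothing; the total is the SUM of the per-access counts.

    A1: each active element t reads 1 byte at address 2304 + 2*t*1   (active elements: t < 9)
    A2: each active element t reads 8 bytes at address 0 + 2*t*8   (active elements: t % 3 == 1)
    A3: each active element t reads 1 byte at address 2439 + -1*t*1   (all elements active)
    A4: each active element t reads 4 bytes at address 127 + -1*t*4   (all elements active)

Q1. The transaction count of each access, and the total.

A1: 1 transaction
A2: 11 transactions
A3: 2 transactions
A4: 5 transactions

Answer: 1,11,2,5; total 19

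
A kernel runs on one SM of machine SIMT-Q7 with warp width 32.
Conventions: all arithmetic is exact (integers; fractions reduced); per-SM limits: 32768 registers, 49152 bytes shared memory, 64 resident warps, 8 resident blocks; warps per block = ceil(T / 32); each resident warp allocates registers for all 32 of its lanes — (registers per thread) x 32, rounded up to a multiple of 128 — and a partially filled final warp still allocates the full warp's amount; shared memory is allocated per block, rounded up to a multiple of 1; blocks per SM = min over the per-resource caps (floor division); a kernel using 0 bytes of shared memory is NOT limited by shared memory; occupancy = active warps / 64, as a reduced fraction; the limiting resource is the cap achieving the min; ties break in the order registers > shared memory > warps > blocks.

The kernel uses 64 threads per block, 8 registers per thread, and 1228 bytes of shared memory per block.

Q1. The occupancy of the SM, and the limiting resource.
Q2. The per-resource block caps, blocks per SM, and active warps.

Answer: occupancy 1/4, limited by blocks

registers: 64 blocks
shared memory: 40 blocks
warps: 32 blocks
blocks: 8 blocks

Answer: 8 blocks, 16 active warps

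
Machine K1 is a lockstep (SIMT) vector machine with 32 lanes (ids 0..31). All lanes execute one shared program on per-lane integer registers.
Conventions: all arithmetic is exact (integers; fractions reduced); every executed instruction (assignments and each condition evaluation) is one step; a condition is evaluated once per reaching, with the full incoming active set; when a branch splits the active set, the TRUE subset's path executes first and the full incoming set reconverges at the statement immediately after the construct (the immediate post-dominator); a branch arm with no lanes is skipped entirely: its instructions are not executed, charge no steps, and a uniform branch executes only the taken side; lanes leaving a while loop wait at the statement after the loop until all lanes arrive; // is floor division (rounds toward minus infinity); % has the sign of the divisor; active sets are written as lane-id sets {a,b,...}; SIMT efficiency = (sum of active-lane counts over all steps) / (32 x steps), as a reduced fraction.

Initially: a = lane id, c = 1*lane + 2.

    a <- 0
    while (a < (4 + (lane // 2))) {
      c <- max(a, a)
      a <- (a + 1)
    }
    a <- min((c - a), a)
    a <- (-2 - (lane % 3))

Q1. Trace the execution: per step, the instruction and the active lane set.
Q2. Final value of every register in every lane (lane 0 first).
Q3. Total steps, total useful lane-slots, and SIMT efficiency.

step 0: a <- 0                       {0,1,2,3,4,5,6,7,8,9,10,11,12,13,14,15,16,17,18,19,20,21,22,23,24,25,26,27,28,29,30,31}
step 1: eval (a < (4 + (lane // 2))) {0,1,2,3,4,5,6,7,8,9,10,11,12,13,14,15,16,17,18,19,20,21,22,23,24,25,26,27,28,29,30,31}
step 2: c <- max(a, a)               {0,1,2,3,4,5,6,7,8,9,10,11,12,13,14,15,16,17,18,19,20,21,22,23,24,25,26,27,28,29,30,31}
step 3: a <- (a + 1)                 {0,1,2,3,4,5,6,7,8,9,10,11,12,13,14,15,16,17,18,19,20,21,22,23,24,25,26,27,28,29,30,31}
step 4: eval (a < (4 + (lane // 2))) {0,1,2,3,4,5,6,7,8,9,10,11,12,13,14,15,16,17,18,19,20,21,22,23,24,25,26,27,28,29,30,31}
step 5: c <- max(a, a)               {0,1,2,3,4,5,6,7,8,9,10,11,12,13,14,15,16,17,18,19,20,21,22,23,24,25,26,27,28,29,30,31}
step 6: a <- (a + 1)                 {0,1,2,3,4,5,6,7,8,9,10,11,12,13,14,15,16,17,18,19,20,21,22,23,24,25,26,27,28,29,30,31}
step 7: eval (a < (4 + (lane // 2))) {0,1,2,3,4,5,6,7,8,9,10,11,12,13,14,15,16,17,18,19,20,21,22,23,24,25,26,27,28,29,30,31}
step 8: c <- max(a, a)               {0,1,2,3,4,5,6,7,8,9,10,11,12,13,14,15,16,17,18,19,20,21,22,23,24,25,26,27,28,29,30,31}
step 9: a <- (a + 1)                 {0,1,2,3,4,5,6,7,8,9,10,11,12,13,14,15,16,17,18,19,20,21,22,23,24,25,26,27,28,29,30,31}
step 10: eval (a < (4 + (lane // 2))) {0,1,2,3,4,5,6,7,8,9,10,11,12,13,14,15,16,17,18,19,20,21,22,23,24,25,26,27,28,29,30,31}
step 11: c <- max(a, a)               {0,1,2,3,4,5,6,7,8,9,10,11,12,13,14,15,16,17,18,19,20,21,22,23,24,25,26,27,28,29,30,31}
step 12: a <- (a + 1)                 {0,1,2,3,4,5,6,7,8,9,10,11,12,13,14,15,16,17,18,19,20,21,22,23,24,25,26,27,28,29,30,31}
step 13: eval (a < (4 + (lane // 2))) {0,1,2,3,4,5,6,7,8,9,10,11,12,13,14,15,16,17,18,19,20,21,22,23,24,25,26,27,28,29,30,31}
step 14: c <- max(a, a)               {2,3,4,5,6,7,8,9,10,11,12,13,14,15,16,17,18,19,20,21,22,23,24,25,26,27,28,29,30,31}
step 15: a <- (a + 1)                 {2,3,4,5,6,7,8,9,10,11,12,13,14,15,16,17,18,19,20,21,22,23,24,25,26,27,28,29,30,31}
step 16: eval (a < (4 + (lane // 2))) {2,3,4,5,6,7,8,9,10,11,12,13,14,15,16,17,18,19,20,21,22,23,24,25,26,27,28,29,30,31}
step 17: c <- max(a, a)               {4,5,6,7,8,9,10,11,12,13,14,15,16,17,18,19,20,21,22,23,24,25,26,27,28,29,30,31}
step 18: a <- (a + 1)                 {4,5,6,7,8,9,10,11,12,13,14,15,16,17,18,19,20,21,22,23,24,25,26,27,28,29,30,31}
step 19: eval (a < (4 + (lane // 2))) {4,5,6,7,8,9,10,11,12,13,14,15,16,17,18,19,20,21,22,23,24,25,26,27,28,29,30,31}
step 20: c <- max(a, a)               {6,7,8,9,10,11,12,13,14,15,16,17,18,19,20,21,22,23,24,25,26,27,28,29,30,31}
step 21: a <- (a + 1)                 {6,7,8,9,10,11,12,13,14,15,16,17,18,19,20,21,22,23,24,25,26,27,28,29,30,31}
step 22: eval (a < (4 + (lane // 2))) {6,7,8,9,10,11,12,13,14,15,16,17,18,19,20,21,22,23,24,25,26,27,28,29,30,31}
step 23: c <- max(a, a)               {8,9,10,11,12,13,14,15,16,17,18,19,20,21,22,23,24,25,26,27,28,29,30,31}
step 24: a <- (a + 1)                 {8,9,10,11,12,13,14,15,16,17,18,19,20,21,22,23,24,25,26,27,28,29,30,31}
step 25: eval (a < (4 + (lane // 2))) {8,9,10,11,12,13,14,15,16,17,18,19,20,21,22,23,24,25,26,27,28,29,30,31}
step 26: c <- max(a, a)               {10,11,12,13,14,15,16,17,18,19,20,21,22,23,24,25,26,27,28,29,30,31}
step 27: a <- (a + 1)                 {10,11,12,13,14,15,16,17,18,19,20,21,22,23,24,25,26,27,28,29,30,31}
step 28: eval (a < (4 + (lane // 2))) {10,11,12,13,14,15,16,17,18,19,20,21,22,23,24,25,26,27,28,29,30,31}
step 29: c <- max(a, a)               {12,13,14,15,16,17,18,19,20,21,22,23,24,25,26,27,28,29,30,31}
step 30: a <- (a + 1)                 {12,13,14,15,16,17,18,19,20,21,22,23,24,25,26,27,28,29,30,31}
step 31: eval (a < (4 + (lane // 2))) {12,13,14,15,16,17,18,19,20,21,22,23,24,25,26,27,28,29,30,31}
step 32: c <- max(a, a)               {14,15,16,17,18,19,20,21,22,23,24,25,26,27,28,29,30,31}
step 33: a <- (a + 1)                 {14,15,16,17,18,19,20,21,22,23,24,25,26,27,28,29,30,31}
step 34: eval (a < (4 + (lane // 2))) {14,15,16,17,18,19,20,21,22,23,24,25,26,27,28,29,30,31}
step 35: c <- max(a, a)               {16,17,18,19,20,21,22,23,24,25,26,27,28,29,30,31}
step 36: a <- (a + 1)                 {16,17,18,19,20,21,22,23,24,25,26,27,28,29,30,31}
step 37: eval (a < (4 + (lane // 2))) {16,17,18,19,20,21,22,23,24,25,26,27,28,29,30,31}
step 38: c <- max(a, a)               {18,19,20,21,22,23,24,25,26,27,28,29,30,31}
step 39: a <- (a + 1)                 {18,19,20,21,22,23,24,25,26,27,28,29,30,31}
step 40: eval (a < (4 + (lane // 2))) {18,19,20,21,22,23,24,25,26,27,28,29,30,31}
step 41: c <- max(a, a)               {20,21,22,23,24,25,26,27,28,29,30,31}
step 42: a <- (a + 1)                 {20,21,22,23,24,25,26,27,28,29,30,31}
step 43: eval (a < (4 + (lane // 2))) {20,21,22,23,24,25,26,27,28,29,30,31}
step 44: c <- max(a, a)               {22,23,24,25,26,27,28,29,30,31}
step 45: a <- (a + 1)                 {22,23,24,25,26,27,28,29,30,31}
step 46: eval (a < (4 + (lane // 2))) {22,23,24,25,26,27,28,29,30,31}
step 47: c <- max(a, a)               {24,25,26,27,28,29,30,31}
step 48: a <- (a + 1)                 {24,25,26,27,28,29,30,31}
step 49: eval (a < (4 + (lane // 2))) {24,25,26,27,28,29,30,31}
step 50: c <- max(a, a)               {26,27,28,29,30,31}
step 51: a <- (a + 1)                 {26,27,28,29,30,31}
step 52: eval (a < (4 + (lane // 2))) {26,27,28,29,30,31}
step 53: c <- max(a, a)               {28,29,30,31}
step 54: a <- (a + 1)                 {28,29,30,31}
step 55: eval (a < (4 + (lane // 2))) {28,29,30,31}
step 56: c <- max(a, a)               {30,31}
step 57: a <- (a + 1)                 {30,31}
step 58: eval (a < (4 + (lane // 2))) {30,31}
step 59: a <- min((c - a), a)         {0,1,2,3,4,5,6,7,8,9,10,11,12,13,14,15,16,17,18,19,20,21,22,23,24,25,26,27,28,29,30,31}
step 60: a <- (-2 - (lane % 3))       {0,1,2,3,4,5,6,7,8,9,10,11,12,13,14,15,16,17,18,19,20,21,22,23,24,25,26,27,28,29,30,31}

Answer: 61 steps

a: -2,-3,-4,-2,-3,-4,-2,-3,-4,-2,-3,-4,-2,-3,-4,-2,-3,-4,-2,-3,-4,-2,-3,-4,-2,-3,-4,-2,-3,-4,-2,-3
c: 3,3,4,4,5,5,6,6,7,7,8,8,9,9,10,10,11,11,12,12,13,13,14,14,15,15,16,16,17,17,18,18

steps = 61; useful = 1232; efficiency = 1232/1952 = 77/122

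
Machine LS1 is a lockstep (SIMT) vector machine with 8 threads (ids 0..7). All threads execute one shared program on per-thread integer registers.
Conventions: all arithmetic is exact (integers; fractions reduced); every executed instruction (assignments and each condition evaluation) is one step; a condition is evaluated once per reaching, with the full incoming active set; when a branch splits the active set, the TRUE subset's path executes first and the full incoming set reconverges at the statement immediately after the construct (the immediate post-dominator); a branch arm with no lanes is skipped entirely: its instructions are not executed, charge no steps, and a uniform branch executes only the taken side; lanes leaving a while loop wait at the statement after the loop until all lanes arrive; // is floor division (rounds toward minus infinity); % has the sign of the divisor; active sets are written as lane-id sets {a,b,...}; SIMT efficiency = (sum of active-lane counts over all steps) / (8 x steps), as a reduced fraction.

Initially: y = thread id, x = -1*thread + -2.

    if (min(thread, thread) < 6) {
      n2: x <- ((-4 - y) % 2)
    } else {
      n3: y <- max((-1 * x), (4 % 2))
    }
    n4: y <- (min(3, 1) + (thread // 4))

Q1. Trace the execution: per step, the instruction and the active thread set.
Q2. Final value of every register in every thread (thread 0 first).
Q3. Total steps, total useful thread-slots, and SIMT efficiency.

step 0: eval (min(thread, thread) < 6) {0,1,2,3,4,5,6,7}
step 1: x <- ((-4 - y) % 2)          {0,1,2,3,4,5}
step 2: y <- max((-1 * x), (4 % 2))  {6,7}
step 3: y <- (min(3, 1) + (thread // 4)) {0,1,2,3,4,5,6,7}

Answer: 4 steps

y: 1,1,1,1,2,2,2,2
x: 0,1,0,1,0,1,-8,-9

steps = 4; useful = 24; efficiency = 24/32 = 3/4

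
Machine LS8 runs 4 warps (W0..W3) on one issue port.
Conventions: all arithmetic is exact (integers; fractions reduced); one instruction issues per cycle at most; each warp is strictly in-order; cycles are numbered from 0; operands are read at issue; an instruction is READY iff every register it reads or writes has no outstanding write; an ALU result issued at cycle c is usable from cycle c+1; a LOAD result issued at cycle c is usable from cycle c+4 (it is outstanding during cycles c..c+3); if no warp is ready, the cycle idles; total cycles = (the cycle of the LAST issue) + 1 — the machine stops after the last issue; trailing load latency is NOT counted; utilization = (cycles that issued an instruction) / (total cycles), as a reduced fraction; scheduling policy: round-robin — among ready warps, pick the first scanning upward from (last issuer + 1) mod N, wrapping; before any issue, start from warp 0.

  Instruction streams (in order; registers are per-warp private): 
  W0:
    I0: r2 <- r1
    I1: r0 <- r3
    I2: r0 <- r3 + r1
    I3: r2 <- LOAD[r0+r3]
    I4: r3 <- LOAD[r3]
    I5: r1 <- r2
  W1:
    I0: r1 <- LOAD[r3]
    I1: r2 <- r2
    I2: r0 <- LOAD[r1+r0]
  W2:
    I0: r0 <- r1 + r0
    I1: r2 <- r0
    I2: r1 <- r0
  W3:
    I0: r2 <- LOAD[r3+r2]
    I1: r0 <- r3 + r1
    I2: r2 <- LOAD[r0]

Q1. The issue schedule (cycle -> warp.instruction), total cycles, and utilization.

cycle 0: W0.I0
cycle 1: W1.I0
cycle 2: W2.I0
cycle 3: W3.I0
cycle 4: W0.I1
cycle 5: W1.I1
cycle 6: W2.I1
cycle 7: W3.I1
cycle 8: W0.I2
cycle 9: W1.I2
cycle 10: W2.I2
cycle 11: W3.I2
cycle 12: W0.I3
cycle 13: W0.I4
cycle 14: idle
cycle 15: idle
cycle 16: W0.I5

Answer: 17 cycles, utilization 15/17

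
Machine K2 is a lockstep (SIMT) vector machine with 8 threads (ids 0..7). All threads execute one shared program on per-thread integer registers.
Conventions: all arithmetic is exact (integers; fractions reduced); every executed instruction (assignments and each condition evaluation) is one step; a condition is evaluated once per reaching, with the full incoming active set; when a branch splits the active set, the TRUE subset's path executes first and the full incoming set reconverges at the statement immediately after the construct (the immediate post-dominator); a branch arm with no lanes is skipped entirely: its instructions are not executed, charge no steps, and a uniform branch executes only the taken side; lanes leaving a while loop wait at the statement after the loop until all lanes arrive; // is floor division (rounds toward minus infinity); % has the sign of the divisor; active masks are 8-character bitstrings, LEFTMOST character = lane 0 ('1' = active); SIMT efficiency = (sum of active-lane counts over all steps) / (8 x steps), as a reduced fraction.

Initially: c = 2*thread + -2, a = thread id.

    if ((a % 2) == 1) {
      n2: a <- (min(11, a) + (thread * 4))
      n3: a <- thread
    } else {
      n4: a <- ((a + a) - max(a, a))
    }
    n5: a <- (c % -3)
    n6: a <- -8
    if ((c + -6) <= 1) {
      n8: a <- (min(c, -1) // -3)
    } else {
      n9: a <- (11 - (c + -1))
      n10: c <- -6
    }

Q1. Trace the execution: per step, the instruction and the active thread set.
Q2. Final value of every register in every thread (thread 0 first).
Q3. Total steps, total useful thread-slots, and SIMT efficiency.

step 0: eval ((a % 2) == 1)          11111111
step 1: a <- (min(11, a) + (thread * 4)) 01010101
step 2: a <- thread                  01010101
step 3: a <- ((a + a) - max(a, a))   10101010
step 4: a <- (c % -3)                11111111
step 5: a <- -8                      11111111
step 6: eval ((c + -6) <= 1)         11111111
step 7: a <- (min(c, -1) // -3)      11111000
step 8: a <- (11 - (c + -1))         00000111
step 9: c <- -6                      00000111

Answer: 10 steps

c: -2,0,2,4,6,-6,-6,-6
a: 0,0,0,0,0,4,2,0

steps = 10; useful = 55; efficiency = 55/80 = 11/16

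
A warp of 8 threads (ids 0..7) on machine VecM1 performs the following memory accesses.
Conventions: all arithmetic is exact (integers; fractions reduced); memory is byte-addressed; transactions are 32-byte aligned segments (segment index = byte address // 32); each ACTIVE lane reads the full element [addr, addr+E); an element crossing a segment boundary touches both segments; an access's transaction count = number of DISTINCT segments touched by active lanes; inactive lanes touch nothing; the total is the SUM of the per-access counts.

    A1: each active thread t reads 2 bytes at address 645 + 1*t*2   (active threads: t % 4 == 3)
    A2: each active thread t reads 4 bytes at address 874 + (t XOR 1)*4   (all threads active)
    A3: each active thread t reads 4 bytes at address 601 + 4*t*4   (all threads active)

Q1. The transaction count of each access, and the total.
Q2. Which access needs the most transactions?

A1: 1 transaction
A2: 2 transactions
A3: 5 transactions

Answer: 1,2,5; total 8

Answer: A3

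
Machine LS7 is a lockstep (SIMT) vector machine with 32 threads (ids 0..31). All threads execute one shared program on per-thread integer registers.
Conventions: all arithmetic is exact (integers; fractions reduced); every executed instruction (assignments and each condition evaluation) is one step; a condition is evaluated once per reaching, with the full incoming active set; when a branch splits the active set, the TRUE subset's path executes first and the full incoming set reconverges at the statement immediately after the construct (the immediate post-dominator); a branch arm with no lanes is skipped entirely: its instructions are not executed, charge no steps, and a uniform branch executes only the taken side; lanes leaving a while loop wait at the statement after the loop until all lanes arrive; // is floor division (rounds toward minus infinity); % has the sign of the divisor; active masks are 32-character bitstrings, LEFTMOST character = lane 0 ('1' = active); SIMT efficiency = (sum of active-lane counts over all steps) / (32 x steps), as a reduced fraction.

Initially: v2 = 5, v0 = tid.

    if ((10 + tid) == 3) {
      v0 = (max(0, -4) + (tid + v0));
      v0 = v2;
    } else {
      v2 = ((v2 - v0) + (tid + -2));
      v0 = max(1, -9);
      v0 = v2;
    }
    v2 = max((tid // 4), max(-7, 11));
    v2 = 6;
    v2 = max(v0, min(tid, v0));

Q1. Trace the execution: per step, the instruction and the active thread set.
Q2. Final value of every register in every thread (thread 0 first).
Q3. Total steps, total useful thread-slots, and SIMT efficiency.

step 0: eval ((10 + tid) == 3)       11111111111111111111111111111111
step 1: v2 <- ((v2 - v0) + (tid + -2)) 11111111111111111111111111111111
step 2: v0 <- max(1, -9)             11111111111111111111111111111111
step 3: v0 <- v2                     11111111111111111111111111111111
step 4: v2 <- max((tid // 4), max(-7, 11)) 11111111111111111111111111111111
step 5: v2 <- 6                      11111111111111111111111111111111
step 6: v2 <- max(v0, min(tid, v0))  11111111111111111111111111111111

Answer: 7 steps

v2: 3,3,3,3,3,3,3,3,3,3,3,3,3,3,3,3,3,3,3,3,3,3,3,3,3,3,3,3,3,3,3,3
v0: 3,3,3,3,3,3,3,3,3,3,3,3,3,3,3,3,3,3,3,3,3,3,3,3,3,3,3,3,3,3,3,3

steps = 7; useful = 224; efficiency = 224/224 = 1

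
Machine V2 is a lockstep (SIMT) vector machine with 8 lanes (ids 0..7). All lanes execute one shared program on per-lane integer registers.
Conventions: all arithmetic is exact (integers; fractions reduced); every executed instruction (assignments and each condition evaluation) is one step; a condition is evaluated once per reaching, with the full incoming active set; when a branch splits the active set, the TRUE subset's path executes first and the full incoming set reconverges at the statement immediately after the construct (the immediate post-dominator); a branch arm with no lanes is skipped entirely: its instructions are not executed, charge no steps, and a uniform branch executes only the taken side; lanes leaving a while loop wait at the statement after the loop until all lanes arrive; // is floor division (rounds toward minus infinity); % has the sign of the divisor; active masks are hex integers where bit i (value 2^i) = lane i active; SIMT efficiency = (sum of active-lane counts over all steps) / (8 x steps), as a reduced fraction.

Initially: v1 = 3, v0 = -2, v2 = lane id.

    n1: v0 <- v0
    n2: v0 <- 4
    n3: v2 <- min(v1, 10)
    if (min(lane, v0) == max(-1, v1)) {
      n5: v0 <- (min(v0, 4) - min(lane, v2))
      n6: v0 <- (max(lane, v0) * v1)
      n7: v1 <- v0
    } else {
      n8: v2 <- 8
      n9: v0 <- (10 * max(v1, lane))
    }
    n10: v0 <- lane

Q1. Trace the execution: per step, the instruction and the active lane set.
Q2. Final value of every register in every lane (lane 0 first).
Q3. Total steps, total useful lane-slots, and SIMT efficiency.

step 0: v0 <- v0                     0xff
step 1: v0 <- 4                      0xff
step 2: v2 <- min(v1, 10)            0xff
step 3: eval (min(lane, v0) == max(-1, v1)) 0xff
step 4: v0 <- (min(v0, 4) - min(lane, v2)) 0x08
step 5: v0 <- (max(lane, v0) * v1)   0x08
step 6: v1 <- v0                     0x08
step 7: v2 <- 8                      0xf7
step 8: v0 <- (10 * max(v1, lane))   0xf7
step 9: v0 <- lane                   0xff

Answer: 10 steps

v1: 3,3,3,9,3,3,3,3
v0: 0,1,2,3,4,5,6,7
v2: 8,8,8,3,8,8,8,8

steps = 10; useful = 57; efficiency = 57/80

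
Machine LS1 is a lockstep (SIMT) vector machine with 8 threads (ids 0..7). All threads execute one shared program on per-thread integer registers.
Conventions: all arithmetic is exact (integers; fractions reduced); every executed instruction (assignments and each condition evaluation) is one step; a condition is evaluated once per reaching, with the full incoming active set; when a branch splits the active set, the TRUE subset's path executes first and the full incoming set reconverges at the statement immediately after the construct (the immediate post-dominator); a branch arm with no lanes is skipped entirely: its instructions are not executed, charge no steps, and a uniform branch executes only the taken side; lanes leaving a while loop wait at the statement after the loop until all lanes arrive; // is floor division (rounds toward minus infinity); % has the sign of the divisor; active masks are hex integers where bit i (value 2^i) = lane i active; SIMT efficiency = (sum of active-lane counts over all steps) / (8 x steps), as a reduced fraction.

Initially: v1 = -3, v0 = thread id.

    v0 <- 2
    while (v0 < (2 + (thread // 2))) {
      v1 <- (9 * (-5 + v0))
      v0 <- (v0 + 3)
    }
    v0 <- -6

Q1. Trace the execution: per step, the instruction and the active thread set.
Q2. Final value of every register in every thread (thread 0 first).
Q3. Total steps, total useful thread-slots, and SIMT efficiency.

step 0: v0 <- 2                      0xff
step 1: eval (v0 < (2 + (thread // 2))) 0xff
step 2: v1 <- (9 * (-5 + v0))        0xfc
step 3: v0 <- (v0 + 3)               0xfc
step 4: eval (v0 < (2 + (thread // 2))) 0xfc
step 5: v0 <- -6                     0xff

Answer: 6 steps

v1: -3,-3,-27,-27,-27,-27,-27,-27
v0: -6,-6,-6,-6,-6,-6,-6,-6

steps = 6; useful = 42; efficiency = 42/48 = 7/8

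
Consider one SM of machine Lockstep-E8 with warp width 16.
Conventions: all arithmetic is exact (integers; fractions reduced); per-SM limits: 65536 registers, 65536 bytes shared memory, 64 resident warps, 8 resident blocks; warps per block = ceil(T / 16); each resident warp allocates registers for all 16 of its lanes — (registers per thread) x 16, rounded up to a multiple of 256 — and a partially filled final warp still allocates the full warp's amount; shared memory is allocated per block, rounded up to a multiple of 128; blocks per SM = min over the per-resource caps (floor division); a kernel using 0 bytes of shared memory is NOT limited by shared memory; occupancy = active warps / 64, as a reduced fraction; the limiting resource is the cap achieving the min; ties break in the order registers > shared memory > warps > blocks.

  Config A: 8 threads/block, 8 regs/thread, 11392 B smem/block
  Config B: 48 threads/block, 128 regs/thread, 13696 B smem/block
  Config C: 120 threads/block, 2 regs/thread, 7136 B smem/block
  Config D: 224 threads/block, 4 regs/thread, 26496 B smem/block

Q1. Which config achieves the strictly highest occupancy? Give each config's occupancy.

occupancies: A 5/64, B 3/16, C 1, D 7/16

Answer: C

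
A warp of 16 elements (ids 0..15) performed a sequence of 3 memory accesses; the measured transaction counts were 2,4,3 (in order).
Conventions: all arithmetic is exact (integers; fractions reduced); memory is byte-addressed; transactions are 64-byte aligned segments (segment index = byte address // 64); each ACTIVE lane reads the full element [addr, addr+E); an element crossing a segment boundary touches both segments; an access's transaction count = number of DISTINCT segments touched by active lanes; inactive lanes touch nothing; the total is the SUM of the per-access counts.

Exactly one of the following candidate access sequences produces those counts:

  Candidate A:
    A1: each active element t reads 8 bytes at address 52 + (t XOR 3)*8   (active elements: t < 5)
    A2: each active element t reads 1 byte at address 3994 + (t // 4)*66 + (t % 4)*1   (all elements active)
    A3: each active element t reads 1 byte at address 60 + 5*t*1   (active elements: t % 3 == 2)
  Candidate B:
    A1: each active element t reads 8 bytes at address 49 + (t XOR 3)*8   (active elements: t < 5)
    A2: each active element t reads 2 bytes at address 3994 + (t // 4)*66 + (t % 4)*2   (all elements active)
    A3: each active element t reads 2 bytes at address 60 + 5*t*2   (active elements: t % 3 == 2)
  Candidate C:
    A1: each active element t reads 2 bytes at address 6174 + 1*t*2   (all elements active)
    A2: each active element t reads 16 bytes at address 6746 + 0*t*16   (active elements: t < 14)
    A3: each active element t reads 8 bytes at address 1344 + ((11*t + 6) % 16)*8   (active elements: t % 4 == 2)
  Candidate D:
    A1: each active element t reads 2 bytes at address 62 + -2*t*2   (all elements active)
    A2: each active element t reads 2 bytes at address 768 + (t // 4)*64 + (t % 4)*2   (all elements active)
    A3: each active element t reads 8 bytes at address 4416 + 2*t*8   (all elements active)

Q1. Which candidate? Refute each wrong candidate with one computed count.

A: A3 gives 2 transactions, not 3
C: A1 gives 1 transaction, not 2
D: A1 gives 1 transaction, not 2
B: all counts match (2,4,3)

Answer: B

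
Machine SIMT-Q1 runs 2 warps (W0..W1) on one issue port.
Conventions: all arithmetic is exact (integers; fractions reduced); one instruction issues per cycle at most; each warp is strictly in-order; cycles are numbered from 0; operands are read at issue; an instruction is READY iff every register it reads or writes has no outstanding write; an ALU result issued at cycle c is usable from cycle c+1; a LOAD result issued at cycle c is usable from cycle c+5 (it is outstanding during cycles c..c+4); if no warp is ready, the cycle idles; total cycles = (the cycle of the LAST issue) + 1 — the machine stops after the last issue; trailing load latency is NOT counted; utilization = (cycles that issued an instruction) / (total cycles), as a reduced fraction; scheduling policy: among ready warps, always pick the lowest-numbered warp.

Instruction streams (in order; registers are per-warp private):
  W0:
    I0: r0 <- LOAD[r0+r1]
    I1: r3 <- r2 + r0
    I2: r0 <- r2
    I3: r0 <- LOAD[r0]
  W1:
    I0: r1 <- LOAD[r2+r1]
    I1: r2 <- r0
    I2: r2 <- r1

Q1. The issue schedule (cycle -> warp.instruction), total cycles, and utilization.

cycle 0: W0.I0
cycle 1: W1.I0
cycle 2: W1.I1
cycle 3: idle
cycle 4: idle
cycle 5: W0.I1
cycle 6: W0.I2
cycle 7: W0.I3
cycle 8: W1.I2

Answer: 9 cycles, utilization 7/9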